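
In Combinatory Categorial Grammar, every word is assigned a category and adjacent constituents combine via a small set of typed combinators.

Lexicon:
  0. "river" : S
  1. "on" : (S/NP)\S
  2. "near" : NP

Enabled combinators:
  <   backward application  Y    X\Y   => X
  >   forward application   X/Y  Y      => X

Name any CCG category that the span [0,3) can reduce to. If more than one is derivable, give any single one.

S

[0,3] S   >
  [0,2] S/NP   <
    [0,1] "river" : S
    [1,2] "on" : (S/NP)\S
  [2,3] "near" : NP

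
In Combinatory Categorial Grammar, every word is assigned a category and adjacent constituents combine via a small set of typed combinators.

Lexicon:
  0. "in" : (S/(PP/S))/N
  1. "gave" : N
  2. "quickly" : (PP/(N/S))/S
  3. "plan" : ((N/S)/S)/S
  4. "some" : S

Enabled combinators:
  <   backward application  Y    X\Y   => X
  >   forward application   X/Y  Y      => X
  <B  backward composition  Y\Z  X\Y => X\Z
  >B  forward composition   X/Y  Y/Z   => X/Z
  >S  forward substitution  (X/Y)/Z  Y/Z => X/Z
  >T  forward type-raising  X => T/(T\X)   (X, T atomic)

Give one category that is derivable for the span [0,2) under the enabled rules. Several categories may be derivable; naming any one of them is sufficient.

[0,5] S   >
  [0,2] S/(PP/S)   >
    [0,1] "in" : (S/(PP/S))/N
    [1,2] "gave" : N
  [2,5] PP/S   >S
    [2,3] "quickly" : (PP/(N/S))/S
    [3,5] (N/S)/S   >
      [3,4] "plan" : ((N/S)/S)/S
      [4,5] "some" : S

S/(PP/S)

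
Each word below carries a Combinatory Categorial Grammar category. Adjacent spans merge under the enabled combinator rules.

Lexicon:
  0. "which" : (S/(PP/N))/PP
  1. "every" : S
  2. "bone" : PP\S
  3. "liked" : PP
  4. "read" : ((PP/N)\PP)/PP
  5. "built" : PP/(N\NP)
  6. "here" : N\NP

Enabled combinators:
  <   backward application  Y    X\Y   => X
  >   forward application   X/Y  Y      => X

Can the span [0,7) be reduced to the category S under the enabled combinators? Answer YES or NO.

[0,7] S   >
  [0,3] S/(PP/N)   >
    [0,1] "which" : (S/(PP/N))/PP
    [1,3] PP   <
      [1,2] "every" : S
      [2,3] "bone" : PP\S
  [3,7] PP/N   <
    [3,4] "liked" : PP
    [4,7] (PP/N)\PP   >
      [4,5] "read" : ((PP/N)\PP)/PP
      [5,7] PP   >
        [5,6] "built" : PP/(N\NP)
        [6,7] "here" : N\NP

YES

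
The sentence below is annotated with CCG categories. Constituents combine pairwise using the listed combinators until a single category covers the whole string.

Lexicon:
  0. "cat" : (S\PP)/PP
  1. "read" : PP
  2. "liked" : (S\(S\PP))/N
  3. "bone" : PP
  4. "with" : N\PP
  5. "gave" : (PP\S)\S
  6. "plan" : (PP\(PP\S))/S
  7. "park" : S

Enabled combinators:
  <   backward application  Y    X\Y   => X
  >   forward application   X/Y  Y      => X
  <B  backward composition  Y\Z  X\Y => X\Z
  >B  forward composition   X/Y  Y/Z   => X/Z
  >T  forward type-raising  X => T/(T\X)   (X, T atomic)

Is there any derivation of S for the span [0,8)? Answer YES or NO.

(S\PP)/PP PP (S\(S\PP))/N PP N\PP (PP\S)\S (PP\(PP\S))/S S
CKY chart[0,8] = {N/(N\PP), NP/(NP\PP), PP, PP/(PP\PP), S/(S\PP)}; S ∉ chart

NO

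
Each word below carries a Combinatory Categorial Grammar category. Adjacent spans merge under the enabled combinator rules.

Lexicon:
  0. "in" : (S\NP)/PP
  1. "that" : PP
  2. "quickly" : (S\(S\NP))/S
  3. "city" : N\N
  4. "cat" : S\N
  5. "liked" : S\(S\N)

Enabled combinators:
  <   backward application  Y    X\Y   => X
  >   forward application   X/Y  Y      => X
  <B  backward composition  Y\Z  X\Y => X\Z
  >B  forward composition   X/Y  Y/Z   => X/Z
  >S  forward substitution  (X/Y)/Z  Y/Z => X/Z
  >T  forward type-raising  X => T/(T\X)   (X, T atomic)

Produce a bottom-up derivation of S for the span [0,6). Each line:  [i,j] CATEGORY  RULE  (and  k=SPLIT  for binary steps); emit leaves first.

[0,6] S   <
  [0,2] S\NP   >
    [0,1] "in" : (S\NP)/PP
    [1,2] "that" : PP
  [2,6] S\(S\NP)   >
    [2,3] "quickly" : (S\(S\NP))/S
    [3,6] S   <
      [3,5] S\N   <B
        [3,4] "city" : N\N
        [4,5] "cat" : S\N
      [5,6] "liked" : S\(S\N)

[0,1] (S\NP)/PP  lex  "in"
[1,2] PP  lex  "that"
[0,2] S\NP  >  k=1
[2,3] (S\(S\NP))/S  lex  "quickly"
[3,4] N\N  lex  "city"
[4,5] S\N  lex  "cat"
[3,5] S\N  <B  k=4
[5,6] S\(S\N)  lex  "liked"
[3,6] S  <  k=5
[2,6] S\(S\NP)  >  k=3
[0,6] S  <  k=2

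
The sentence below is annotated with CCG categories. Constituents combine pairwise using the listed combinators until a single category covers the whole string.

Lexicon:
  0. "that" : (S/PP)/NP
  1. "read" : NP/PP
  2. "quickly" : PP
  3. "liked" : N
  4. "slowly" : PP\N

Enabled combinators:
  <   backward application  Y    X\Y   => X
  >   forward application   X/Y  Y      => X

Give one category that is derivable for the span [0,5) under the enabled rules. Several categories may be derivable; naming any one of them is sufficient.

S

[0,5] S   >
  [0,3] S/PP   >
    [0,1] "that" : (S/PP)/NP
    [1,3] NP   >
      [1,2] "read" : NP/PP
      [2,3] "quickly" : PP
  [3,5] PP   <
    [3,4] "liked" : N
    [4,5] "slowly" : PP\N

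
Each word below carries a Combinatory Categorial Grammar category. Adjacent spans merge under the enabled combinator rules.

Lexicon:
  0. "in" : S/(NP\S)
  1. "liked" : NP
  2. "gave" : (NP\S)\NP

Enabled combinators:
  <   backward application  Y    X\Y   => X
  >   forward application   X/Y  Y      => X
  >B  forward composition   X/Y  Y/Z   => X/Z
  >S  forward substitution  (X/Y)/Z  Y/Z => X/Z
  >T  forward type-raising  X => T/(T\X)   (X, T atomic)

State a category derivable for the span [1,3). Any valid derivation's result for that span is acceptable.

[0,3] S   >
  [0,1] "in" : S/(NP\S)
  [1,3] NP\S   <
    [1,2] "liked" : NP
    [2,3] "gave" : (NP\S)\NP

NP\S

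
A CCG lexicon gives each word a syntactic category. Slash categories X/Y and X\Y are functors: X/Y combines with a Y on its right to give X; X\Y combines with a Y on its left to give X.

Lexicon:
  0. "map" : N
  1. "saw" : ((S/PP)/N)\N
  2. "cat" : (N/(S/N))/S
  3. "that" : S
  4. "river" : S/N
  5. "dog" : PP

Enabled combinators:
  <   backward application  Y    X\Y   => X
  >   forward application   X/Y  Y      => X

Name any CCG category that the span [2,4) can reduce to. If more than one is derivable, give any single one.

N/(S/N)

[0,6] S   >
  [0,5] S/PP   >
    [0,2] (S/PP)/N   <
      [0,1] "map" : N
      [1,2] "saw" : ((S/PP)/N)\N
    [2,5] N   >
      [2,4] N/(S/N)   >
        [2,3] "cat" : (N/(S/N))/S
        [3,4] "that" : S
      [4,5] "river" : S/N
  [5,6] "dog" : PP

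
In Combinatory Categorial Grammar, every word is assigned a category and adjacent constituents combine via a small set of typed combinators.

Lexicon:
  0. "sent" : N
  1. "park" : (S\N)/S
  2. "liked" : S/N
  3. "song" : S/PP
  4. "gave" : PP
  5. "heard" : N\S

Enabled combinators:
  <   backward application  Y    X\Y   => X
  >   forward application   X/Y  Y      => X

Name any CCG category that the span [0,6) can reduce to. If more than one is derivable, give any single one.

S

[0,6] S   <
  [0,1] "sent" : N
  [1,6] S\N   >
    [1,2] "park" : (S\N)/S
    [2,6] S   >
      [2,3] "liked" : S/N
      [3,6] N   <
        [3,5] S   >
          [3,4] "song" : S/PP
          [4,5] "gave" : PP
        [5,6] "heard" : N\S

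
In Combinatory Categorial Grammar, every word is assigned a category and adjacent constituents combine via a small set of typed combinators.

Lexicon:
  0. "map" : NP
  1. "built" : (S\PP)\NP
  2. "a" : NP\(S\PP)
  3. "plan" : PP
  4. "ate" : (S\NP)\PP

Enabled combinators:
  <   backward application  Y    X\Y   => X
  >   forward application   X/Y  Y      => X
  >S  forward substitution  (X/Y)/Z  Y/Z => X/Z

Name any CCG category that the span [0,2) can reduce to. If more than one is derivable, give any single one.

S\PP

[0,5] S   <
  [0,3] NP   <
    [0,2] S\PP   <
      [0,1] "map" : NP
      [1,2] "built" : (S\PP)\NP
    [2,3] "a" : NP\(S\PP)
  [3,5] S\NP   <
    [3,4] "plan" : PP
    [4,5] "ate" : (S\NP)\PP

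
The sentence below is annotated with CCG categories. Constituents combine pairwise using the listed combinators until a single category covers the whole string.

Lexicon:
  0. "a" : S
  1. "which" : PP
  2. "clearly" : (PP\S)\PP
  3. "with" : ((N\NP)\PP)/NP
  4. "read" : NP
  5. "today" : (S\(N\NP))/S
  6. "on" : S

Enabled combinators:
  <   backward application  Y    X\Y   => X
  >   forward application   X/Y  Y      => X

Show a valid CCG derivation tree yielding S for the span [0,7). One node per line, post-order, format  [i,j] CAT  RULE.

[0,7] S   <
  [0,5] N\NP   <
    [0,3] PP   <
      [0,1] "a" : S
      [1,3] PP\S   <
        [1,2] "which" : PP
        [2,3] "clearly" : (PP\S)\PP
    [3,5] (N\NP)\PP   >
      [3,4] "with" : ((N\NP)\PP)/NP
      [4,5] "read" : NP
  [5,7] S\(N\NP)   >
    [5,6] "today" : (S\(N\NP))/S
    [6,7] "on" : S

[0,1] S  lex  "a"
[1,2] PP  lex  "which"
[2,3] (PP\S)\PP  lex  "clearly"
[1,3] PP\S  <  k=2
[0,3] PP  <  k=1
[3,4] ((N\NP)\PP)/NP  lex  "with"
[4,5] NP  lex  "read"
[3,5] (N\NP)\PP  >  k=4
[0,5] N\NP  <  k=3
[5,6] (S\(N\NP))/S  lex  "today"
[6,7] S  lex  "on"
[5,7] S\(N\NP)  >  k=6
[0,7] S  <  k=5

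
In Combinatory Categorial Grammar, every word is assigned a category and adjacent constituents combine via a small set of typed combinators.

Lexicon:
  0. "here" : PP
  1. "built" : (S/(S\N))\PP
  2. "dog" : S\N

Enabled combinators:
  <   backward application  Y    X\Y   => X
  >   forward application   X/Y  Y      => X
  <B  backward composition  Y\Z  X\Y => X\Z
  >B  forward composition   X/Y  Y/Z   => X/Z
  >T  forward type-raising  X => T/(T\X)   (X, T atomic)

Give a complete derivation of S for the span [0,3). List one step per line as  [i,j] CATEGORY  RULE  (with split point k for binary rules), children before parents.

[0,1] PP  lex  "here"
[1,2] (S/(S\N))\PP  lex  "built"
[0,2] S/(S\N)  <  k=1
[2,3] S\N  lex  "dog"
[0,3] S  >  k=2

[0,3] S   >
  [0,2] S/(S\N)   <
    [0,1] "here" : PP
    [1,2] "built" : (S/(S\N))\PP
  [2,3] "dog" : S\N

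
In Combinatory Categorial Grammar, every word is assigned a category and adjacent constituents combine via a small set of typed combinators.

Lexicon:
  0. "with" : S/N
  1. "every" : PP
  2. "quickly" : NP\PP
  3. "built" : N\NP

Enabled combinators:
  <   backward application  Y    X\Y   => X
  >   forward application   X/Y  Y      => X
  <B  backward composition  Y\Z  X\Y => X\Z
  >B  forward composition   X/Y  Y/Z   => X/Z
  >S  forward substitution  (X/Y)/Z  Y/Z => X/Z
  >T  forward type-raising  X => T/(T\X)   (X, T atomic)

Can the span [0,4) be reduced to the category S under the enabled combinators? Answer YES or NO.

[0,4] S   >
  [0,1] "with" : S/N
  [1,4] N   <
    [1,3] NP   >
      [1,2] NP/(NP\PP)   >T
        [1,2] "every" : PP
      [2,3] "quickly" : NP\PP
    [3,4] "built" : N\NP

YES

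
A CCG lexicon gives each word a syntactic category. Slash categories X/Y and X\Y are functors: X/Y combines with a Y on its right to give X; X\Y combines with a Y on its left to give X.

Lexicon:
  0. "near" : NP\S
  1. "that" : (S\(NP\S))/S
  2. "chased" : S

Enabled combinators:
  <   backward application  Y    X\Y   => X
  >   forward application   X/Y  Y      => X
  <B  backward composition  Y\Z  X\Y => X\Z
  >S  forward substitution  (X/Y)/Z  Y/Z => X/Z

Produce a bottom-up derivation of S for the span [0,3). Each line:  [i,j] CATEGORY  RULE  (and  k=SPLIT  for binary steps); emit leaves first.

[0,3] S   <
  [0,1] "near" : NP\S
  [1,3] S\(NP\S)   >
    [1,2] "that" : (S\(NP\S))/S
    [2,3] "chased" : S

[0,1] NP\S  lex  "near"
[1,2] (S\(NP\S))/S  lex  "that"
[2,3] S  lex  "chased"
[1,3] S\(NP\S)  >  k=2
[0,3] S  <  k=1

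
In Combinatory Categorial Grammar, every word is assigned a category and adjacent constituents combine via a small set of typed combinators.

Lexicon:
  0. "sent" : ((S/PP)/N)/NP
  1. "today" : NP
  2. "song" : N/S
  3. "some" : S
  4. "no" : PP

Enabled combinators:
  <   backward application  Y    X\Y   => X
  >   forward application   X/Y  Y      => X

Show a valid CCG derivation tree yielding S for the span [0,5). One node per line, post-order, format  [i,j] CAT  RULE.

[0,5] S   >
  [0,4] S/PP   >
    [0,2] (S/PP)/N   >
      [0,1] "sent" : ((S/PP)/N)/NP
      [1,2] "today" : NP
    [2,4] N   >
      [2,3] "song" : N/S
      [3,4] "some" : S
  [4,5] "no" : PP

[0,1] ((S/PP)/N)/NP  lex  "sent"
[1,2] NP  lex  "today"
[0,2] (S/PP)/N  >  k=1
[2,3] N/S  lex  "song"
[3,4] S  lex  "some"
[2,4] N  >  k=3
[0,4] S/PP  >  k=2
[4,5] PP  lex  "no"
[0,5] S  >  k=4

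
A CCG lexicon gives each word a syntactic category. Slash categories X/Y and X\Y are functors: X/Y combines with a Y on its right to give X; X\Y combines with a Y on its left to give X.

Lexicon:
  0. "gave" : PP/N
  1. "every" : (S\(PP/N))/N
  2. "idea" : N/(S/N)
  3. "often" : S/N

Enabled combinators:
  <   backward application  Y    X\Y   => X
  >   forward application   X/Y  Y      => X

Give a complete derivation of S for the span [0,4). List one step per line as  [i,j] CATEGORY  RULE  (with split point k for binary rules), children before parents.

[0,1] PP/N  lex  "gave"
[1,2] (S\(PP/N))/N  lex  "every"
[2,3] N/(S/N)  lex  "idea"
[3,4] S/N  lex  "often"
[2,4] N  >  k=3
[1,4] S\(PP/N)  >  k=2
[0,4] S  <  k=1

[0,4] S   <
  [0,1] "gave" : PP/N
  [1,4] S\(PP/N)   >
    [1,2] "every" : (S\(PP/N))/N
    [2,4] N   >
      [2,3] "idea" : N/(S/N)
      [3,4] "often" : S/N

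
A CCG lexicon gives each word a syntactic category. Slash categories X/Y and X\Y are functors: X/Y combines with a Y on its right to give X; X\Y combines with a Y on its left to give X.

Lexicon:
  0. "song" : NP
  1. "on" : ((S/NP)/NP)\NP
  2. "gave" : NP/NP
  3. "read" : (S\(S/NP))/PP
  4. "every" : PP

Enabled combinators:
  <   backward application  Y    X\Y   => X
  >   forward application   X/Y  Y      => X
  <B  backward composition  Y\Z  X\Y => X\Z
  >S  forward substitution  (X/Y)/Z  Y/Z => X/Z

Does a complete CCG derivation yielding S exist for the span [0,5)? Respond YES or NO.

YES

[0,5] S   <
  [0,3] S/NP   >S
    [0,2] (S/NP)/NP   <
      [0,1] "song" : NP
      [1,2] "on" : ((S/NP)/NP)\NP
    [2,3] "gave" : NP/NP
  [3,5] S\(S/NP)   >
    [3,4] "read" : (S\(S/NP))/PP
    [4,5] "every" : PP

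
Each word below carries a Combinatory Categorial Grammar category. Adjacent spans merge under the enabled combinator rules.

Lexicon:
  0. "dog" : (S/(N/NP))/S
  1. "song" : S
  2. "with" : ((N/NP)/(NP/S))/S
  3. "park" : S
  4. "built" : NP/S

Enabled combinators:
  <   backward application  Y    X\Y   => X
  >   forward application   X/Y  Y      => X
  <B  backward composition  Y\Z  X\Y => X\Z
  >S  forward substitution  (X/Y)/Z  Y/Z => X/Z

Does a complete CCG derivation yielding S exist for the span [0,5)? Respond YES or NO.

YES

[0,5] S   >
  [0,2] S/(N/NP)   >
    [0,1] "dog" : (S/(N/NP))/S
    [1,2] "song" : S
  [2,5] N/NP   >
    [2,4] (N/NP)/(NP/S)   >
      [2,3] "with" : ((N/NP)/(NP/S))/S
      [3,4] "park" : S
    [4,5] "built" : NP/S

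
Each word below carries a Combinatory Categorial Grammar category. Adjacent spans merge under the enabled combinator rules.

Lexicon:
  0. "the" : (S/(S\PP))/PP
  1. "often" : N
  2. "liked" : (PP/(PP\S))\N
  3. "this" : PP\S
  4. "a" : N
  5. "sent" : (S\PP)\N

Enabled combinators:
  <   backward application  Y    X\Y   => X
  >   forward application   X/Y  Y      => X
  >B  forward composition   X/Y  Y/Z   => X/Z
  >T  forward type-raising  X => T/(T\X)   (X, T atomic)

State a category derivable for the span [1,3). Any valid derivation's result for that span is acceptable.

PP/(PP\S)

[0,6] S   >
  [0,4] S/(S\PP)   >
    [0,1] "the" : (S/(S\PP))/PP
    [1,4] PP   >
      [1,3] PP/(PP\S)   <
        [1,2] "often" : N
        [2,3] "liked" : (PP/(PP\S))\N
      [3,4] "this" : PP\S
  [4,6] S\PP   <
    [4,5] "a" : N
    [5,6] "sent" : (S\PP)\N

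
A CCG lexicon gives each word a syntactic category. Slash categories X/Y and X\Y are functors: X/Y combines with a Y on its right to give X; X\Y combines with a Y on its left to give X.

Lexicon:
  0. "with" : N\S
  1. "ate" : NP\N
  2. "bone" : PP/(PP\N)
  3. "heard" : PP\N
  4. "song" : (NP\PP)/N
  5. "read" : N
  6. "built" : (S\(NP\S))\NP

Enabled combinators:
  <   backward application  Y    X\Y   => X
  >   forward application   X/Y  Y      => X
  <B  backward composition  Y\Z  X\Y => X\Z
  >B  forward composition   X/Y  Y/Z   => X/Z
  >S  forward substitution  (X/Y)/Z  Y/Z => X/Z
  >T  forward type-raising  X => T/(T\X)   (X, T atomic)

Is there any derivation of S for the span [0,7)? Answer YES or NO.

YES

[0,7] S   <
  [0,2] NP\S   <B
    [0,1] "with" : N\S
    [1,2] "ate" : NP\N
  [2,7] S\(NP\S)   <
    [2,6] NP   <
      [2,4] PP   >
        [2,3] "bone" : PP/(PP\N)
        [3,4] "heard" : PP\N
      [4,6] NP\PP   >
        [4,5] "song" : (NP\PP)/N
        [5,6] "read" : N
    [6,7] "built" : (S\(NP\S))\NP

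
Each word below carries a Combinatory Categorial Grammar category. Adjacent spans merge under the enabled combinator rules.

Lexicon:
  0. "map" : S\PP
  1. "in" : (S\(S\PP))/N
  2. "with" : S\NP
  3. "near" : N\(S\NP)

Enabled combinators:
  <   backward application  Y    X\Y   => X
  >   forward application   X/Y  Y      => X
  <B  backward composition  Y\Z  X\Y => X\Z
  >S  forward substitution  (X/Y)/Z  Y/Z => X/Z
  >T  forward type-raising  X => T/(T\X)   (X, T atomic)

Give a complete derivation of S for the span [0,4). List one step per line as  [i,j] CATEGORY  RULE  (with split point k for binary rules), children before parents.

[0,4] S   <
  [0,1] "map" : S\PP
  [1,4] S\(S\PP)   >
    [1,2] "in" : (S\(S\PP))/N
    [2,4] N   <
      [2,3] "with" : S\NP
      [3,4] "near" : N\(S\NP)

[0,1] S\PP  lex  "map"
[1,2] (S\(S\PP))/N  lex  "in"
[2,3] S\NP  lex  "with"
[3,4] N\(S\NP)  lex  "near"
[2,4] N  <  k=3
[1,4] S\(S\PP)  >  k=2
[0,4] S  <  k=1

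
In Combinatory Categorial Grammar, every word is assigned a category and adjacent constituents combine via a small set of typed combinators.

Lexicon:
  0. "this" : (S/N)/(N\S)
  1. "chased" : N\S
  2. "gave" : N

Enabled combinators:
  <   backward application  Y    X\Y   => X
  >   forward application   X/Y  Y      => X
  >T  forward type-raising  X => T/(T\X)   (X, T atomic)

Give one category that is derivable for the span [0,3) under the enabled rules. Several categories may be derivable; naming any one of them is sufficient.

S

[0,3] S   >
  [0,2] S/N   >
    [0,1] "this" : (S/N)/(N\S)
    [1,2] "chased" : N\S
  [2,3] "gave" : N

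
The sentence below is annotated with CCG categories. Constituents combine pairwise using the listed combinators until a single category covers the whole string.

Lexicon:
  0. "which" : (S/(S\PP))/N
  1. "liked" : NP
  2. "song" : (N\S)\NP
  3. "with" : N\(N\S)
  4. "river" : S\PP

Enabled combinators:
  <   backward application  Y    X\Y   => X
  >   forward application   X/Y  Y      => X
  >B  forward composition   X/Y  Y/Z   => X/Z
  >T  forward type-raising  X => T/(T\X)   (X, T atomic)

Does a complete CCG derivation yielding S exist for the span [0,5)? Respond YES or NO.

YES

[0,5] S   >
  [0,4] S/(S\PP)   >
    [0,1] "which" : (S/(S\PP))/N
    [1,4] N   <
      [1,3] N\S   <
        [1,2] "liked" : NP
        [2,3] "song" : (N\S)\NP
      [3,4] "with" : N\(N\S)
  [4,5] "river" : S\PP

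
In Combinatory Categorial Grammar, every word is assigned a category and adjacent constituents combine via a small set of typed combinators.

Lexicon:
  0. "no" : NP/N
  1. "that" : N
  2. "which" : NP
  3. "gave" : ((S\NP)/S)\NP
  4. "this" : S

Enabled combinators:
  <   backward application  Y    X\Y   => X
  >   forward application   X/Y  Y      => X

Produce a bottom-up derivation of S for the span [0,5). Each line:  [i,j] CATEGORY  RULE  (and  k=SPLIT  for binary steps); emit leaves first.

[0,5] S   <
  [0,2] NP   >
    [0,1] "no" : NP/N
    [1,2] "that" : N
  [2,5] S\NP   >
    [2,4] (S\NP)/S   <
      [2,3] "which" : NP
      [3,4] "gave" : ((S\NP)/S)\NP
    [4,5] "this" : S

[0,1] NP/N  lex  "no"
[1,2] N  lex  "that"
[0,2] NP  >  k=1
[2,3] NP  lex  "which"
[3,4] ((S\NP)/S)\NP  lex  "gave"
[2,4] (S\NP)/S  <  k=3
[4,5] S  lex  "this"
[2,5] S\NP  >  k=4
[0,5] S  <  k=2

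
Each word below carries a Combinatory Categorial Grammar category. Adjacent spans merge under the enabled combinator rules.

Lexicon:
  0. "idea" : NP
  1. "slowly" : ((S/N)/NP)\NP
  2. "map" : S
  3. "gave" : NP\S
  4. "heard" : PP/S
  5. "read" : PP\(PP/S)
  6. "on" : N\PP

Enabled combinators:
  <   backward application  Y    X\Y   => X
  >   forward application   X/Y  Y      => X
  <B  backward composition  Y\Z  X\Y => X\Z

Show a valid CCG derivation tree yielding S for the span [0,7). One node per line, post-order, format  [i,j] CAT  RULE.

[0,7] S   >
  [0,4] S/N   >
    [0,2] (S/N)/NP   <
      [0,1] "idea" : NP
      [1,2] "slowly" : ((S/N)/NP)\NP
    [2,4] NP   <
      [2,3] "map" : S
      [3,4] "gave" : NP\S
  [4,7] N   <
    [4,6] PP   <
      [4,5] "heard" : PP/S
      [5,6] "read" : PP\(PP/S)
    [6,7] "on" : N\PP

[0,1] NP  lex  "idea"
[1,2] ((S/N)/NP)\NP  lex  "slowly"
[0,2] (S/N)/NP  <  k=1
[2,3] S  lex  "map"
[3,4] NP\S  lex  "gave"
[2,4] NP  <  k=3
[0,4] S/N  >  k=2
[4,5] PP/S  lex  "heard"
[5,6] PP\(PP/S)  lex  "read"
[4,6] PP  <  k=5
[6,7] N\PP  lex  "on"
[4,7] N  <  k=6
[0,7] S  >  k=4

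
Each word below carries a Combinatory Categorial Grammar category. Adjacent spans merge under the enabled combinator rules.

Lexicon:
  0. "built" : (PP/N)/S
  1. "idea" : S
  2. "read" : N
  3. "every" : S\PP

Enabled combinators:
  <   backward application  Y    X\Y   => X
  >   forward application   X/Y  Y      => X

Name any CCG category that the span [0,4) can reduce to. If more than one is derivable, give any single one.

S

[0,4] S   <
  [0,3] PP   >
    [0,2] PP/N   >
      [0,1] "built" : (PP/N)/S
      [1,2] "idea" : S
    [2,3] "read" : N
  [3,4] "every" : S\PP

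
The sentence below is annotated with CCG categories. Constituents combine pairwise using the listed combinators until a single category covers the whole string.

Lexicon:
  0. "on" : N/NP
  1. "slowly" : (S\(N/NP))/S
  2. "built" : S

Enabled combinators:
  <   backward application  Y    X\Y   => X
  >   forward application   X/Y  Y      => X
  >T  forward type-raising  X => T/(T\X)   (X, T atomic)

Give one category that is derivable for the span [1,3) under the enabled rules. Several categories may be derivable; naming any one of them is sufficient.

S\(N/NP)

[0,3] S   <
  [0,1] "on" : N/NP
  [1,3] S\(N/NP)   >
    [1,2] "slowly" : (S\(N/NP))/S
    [2,3] "built" : S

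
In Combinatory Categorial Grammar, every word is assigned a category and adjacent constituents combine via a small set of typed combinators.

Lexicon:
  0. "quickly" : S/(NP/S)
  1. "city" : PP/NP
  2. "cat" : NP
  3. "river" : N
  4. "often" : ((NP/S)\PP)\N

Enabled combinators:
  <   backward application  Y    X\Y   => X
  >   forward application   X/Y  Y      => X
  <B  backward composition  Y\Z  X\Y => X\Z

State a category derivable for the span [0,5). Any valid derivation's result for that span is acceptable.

[0,5] S   >
  [0,1] "quickly" : S/(NP/S)
  [1,5] NP/S   <
    [1,3] PP   >
      [1,2] "city" : PP/NP
      [2,3] "cat" : NP
    [3,5] (NP/S)\PP   <
      [3,4] "river" : N
      [4,5] "often" : ((NP/S)\PP)\N

S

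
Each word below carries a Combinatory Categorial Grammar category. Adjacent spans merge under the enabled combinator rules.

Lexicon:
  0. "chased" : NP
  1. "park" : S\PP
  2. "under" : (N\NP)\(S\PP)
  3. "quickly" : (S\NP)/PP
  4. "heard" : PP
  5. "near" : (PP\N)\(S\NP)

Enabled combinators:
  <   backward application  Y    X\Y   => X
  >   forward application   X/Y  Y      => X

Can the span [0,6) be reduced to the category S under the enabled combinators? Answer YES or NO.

NO

NP S\PP (N\NP)\(S\PP) (S\NP)/PP PP (PP\N)\(S\NP)
CKY chart[0,6] = {PP}; S ∉ chart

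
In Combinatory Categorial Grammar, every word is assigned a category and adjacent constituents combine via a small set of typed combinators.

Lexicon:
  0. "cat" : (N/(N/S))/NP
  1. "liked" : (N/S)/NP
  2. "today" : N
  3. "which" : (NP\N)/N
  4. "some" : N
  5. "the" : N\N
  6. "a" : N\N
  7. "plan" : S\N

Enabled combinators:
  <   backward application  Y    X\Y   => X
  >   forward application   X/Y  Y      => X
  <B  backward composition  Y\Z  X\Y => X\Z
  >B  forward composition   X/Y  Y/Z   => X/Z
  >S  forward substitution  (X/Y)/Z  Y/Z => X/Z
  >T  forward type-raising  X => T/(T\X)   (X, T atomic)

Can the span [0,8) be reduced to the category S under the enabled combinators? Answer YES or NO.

YES

[0,8] S   <
  [0,5] N   >
    [0,2] N/NP   >S
      [0,1] "cat" : (N/(N/S))/NP
      [1,2] "liked" : (N/S)/NP
    [2,5] NP   >
      [2,3] NP/(NP\N)   >T
        [2,3] "today" : N
      [3,5] NP\N   >
        [3,4] "which" : (NP\N)/N
        [4,5] "some" : N
  [5,8] S\N   <B
    [5,6] "the" : N\N
    [6,8] S\N   <B
      [6,7] "a" : N\N
      [7,8] "plan" : S\N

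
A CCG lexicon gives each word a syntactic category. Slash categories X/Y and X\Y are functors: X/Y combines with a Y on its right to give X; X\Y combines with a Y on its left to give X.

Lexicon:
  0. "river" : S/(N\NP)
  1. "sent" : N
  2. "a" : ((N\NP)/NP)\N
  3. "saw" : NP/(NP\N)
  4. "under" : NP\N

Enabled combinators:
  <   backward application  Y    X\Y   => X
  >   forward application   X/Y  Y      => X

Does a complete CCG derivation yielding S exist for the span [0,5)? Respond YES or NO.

YES

[0,5] S   >
  [0,1] "river" : S/(N\NP)
  [1,5] N\NP   >
    [1,3] (N\NP)/NP   <
      [1,2] "sent" : N
      [2,3] "a" : ((N\NP)/NP)\N
    [3,5] NP   >
      [3,4] "saw" : NP/(NP\N)
      [4,5] "under" : NP\N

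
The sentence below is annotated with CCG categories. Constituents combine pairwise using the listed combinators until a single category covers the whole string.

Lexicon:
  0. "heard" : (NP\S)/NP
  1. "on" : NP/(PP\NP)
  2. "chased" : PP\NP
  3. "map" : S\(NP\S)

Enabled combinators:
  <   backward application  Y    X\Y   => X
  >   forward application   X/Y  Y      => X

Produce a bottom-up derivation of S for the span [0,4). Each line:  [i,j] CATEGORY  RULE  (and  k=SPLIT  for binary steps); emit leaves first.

[0,4] S   <
  [0,3] NP\S   >
    [0,1] "heard" : (NP\S)/NP
    [1,3] NP   >
      [1,2] "on" : NP/(PP\NP)
      [2,3] "chased" : PP\NP
  [3,4] "map" : S\(NP\S)

[0,1] (NP\S)/NP  lex  "heard"
[1,2] NP/(PP\NP)  lex  "on"
[2,3] PP\NP  lex  "chased"
[1,3] NP  >  k=2
[0,3] NP\S  >  k=1
[3,4] S\(NP\S)  lex  "map"
[0,4] S  <  k=3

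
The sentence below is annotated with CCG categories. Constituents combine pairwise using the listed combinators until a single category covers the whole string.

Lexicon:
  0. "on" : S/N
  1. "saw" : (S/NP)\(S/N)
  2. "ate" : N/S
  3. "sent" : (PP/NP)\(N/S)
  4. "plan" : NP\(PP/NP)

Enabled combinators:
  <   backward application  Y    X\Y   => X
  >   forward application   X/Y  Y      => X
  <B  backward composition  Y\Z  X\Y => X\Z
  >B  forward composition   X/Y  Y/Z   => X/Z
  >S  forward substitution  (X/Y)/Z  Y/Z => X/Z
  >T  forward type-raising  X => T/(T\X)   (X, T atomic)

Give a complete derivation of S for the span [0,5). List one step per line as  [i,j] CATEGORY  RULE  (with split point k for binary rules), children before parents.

[0,1] S/N  lex  "on"
[1,2] (S/NP)\(S/N)  lex  "saw"
[0,2] S/NP  <  k=1
[2,3] N/S  lex  "ate"
[3,4] (PP/NP)\(N/S)  lex  "sent"
[2,4] PP/NP  <  k=3
[4,5] NP\(PP/NP)  lex  "plan"
[2,5] NP  <  k=4
[0,5] S  >  k=2

[0,5] S   >
  [0,2] S/NP   <
    [0,1] "on" : S/N
    [1,2] "saw" : (S/NP)\(S/N)
  [2,5] NP   <
    [2,4] PP/NP   <
      [2,3] "ate" : N/S
      [3,4] "sent" : (PP/NP)\(N/S)
    [4,5] "plan" : NP\(PP/NP)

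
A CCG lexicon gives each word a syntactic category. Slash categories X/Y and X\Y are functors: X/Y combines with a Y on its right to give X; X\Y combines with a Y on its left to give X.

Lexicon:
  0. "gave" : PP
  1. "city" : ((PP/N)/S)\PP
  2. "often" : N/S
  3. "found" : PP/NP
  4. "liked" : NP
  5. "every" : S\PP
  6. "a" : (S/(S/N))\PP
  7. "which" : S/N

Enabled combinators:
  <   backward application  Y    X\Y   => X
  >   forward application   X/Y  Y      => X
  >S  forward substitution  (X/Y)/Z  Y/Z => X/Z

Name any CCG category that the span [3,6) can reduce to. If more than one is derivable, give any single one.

S

[0,8] S   >
  [0,7] S/(S/N)   <
    [0,6] PP   >
      [0,3] PP/S   >S
        [0,2] (PP/N)/S   <
          [0,1] "gave" : PP
          [1,2] "city" : ((PP/N)/S)\PP
        [2,3] "often" : N/S
      [3,6] S   <
        [3,5] PP   >
          [3,4] "found" : PP/NP
          [4,5] "liked" : NP
        [5,6] "every" : S\PP
    [6,7] "a" : (S/(S/N))\PP
  [7,8] "which" : S/N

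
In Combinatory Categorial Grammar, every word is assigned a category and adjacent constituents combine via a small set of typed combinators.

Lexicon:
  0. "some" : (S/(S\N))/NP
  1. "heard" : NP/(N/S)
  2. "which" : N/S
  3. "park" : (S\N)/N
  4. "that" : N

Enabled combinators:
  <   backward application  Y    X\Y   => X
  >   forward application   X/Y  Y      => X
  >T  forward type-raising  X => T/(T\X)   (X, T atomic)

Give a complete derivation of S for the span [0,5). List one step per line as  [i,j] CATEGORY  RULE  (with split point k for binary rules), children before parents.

[0,5] S   >
  [0,3] S/(S\N)   >
    [0,1] "some" : (S/(S\N))/NP
    [1,3] NP   >
      [1,2] "heard" : NP/(N/S)
      [2,3] "which" : N/S
  [3,5] S\N   >
    [3,4] "park" : (S\N)/N
    [4,5] "that" : N

[0,1] (S/(S\N))/NP  lex  "some"
[1,2] NP/(N/S)  lex  "heard"
[2,3] N/S  lex  "which"
[1,3] NP  >  k=2
[0,3] S/(S\N)  >  k=1
[3,4] (S\N)/N  lex  "park"
[4,5] N  lex  "that"
[3,5] S\N  >  k=4
[0,5] S  >  k=3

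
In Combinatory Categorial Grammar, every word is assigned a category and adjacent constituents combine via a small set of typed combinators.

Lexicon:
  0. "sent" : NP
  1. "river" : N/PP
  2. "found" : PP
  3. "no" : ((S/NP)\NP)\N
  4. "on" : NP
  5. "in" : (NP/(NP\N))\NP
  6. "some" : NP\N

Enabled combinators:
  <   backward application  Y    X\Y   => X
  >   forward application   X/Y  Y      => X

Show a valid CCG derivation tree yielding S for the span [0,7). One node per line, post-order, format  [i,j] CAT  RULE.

[0,1] NP  lex  "sent"
[1,2] N/PP  lex  "river"
[2,3] PP  lex  "found"
[1,3] N  >  k=2
[3,4] ((S/NP)\NP)\N  lex  "no"
[1,4] (S/NP)\NP  <  k=3
[0,4] S/NP  <  k=1
[4,5] NP  lex  "on"
[5,6] (NP/(NP\N))\NP  lex  "in"
[4,6] NP/(NP\N)  <  k=5
[6,7] NP\N  lex  "some"
[4,7] NP  >  k=6
[0,7] S  >  k=4

[0,7] S   >
  [0,4] S/NP   <
    [0,1] "sent" : NP
    [1,4] (S/NP)\NP   <
      [1,3] N   >
        [1,2] "river" : N/PP
        [2,3] "found" : PP
      [3,4] "no" : ((S/NP)\NP)\N
  [4,7] NP   >
    [4,6] NP/(NP\N)   <
      [4,5] "on" : NP
      [5,6] "in" : (NP/(NP\N))\NP
    [6,7] "some" : NP\N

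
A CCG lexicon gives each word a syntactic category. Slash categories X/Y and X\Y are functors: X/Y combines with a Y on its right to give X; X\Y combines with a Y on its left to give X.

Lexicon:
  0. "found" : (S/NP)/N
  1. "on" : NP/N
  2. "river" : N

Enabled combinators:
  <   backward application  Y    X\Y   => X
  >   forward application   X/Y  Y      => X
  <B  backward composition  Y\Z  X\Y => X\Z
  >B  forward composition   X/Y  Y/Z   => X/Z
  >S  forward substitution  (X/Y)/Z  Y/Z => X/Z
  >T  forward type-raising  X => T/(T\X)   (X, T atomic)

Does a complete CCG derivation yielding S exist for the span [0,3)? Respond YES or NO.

[0,3] S   >
  [0,2] S/N   >S
    [0,1] "found" : (S/NP)/N
    [1,2] "on" : NP/N
  [2,3] "river" : N

YES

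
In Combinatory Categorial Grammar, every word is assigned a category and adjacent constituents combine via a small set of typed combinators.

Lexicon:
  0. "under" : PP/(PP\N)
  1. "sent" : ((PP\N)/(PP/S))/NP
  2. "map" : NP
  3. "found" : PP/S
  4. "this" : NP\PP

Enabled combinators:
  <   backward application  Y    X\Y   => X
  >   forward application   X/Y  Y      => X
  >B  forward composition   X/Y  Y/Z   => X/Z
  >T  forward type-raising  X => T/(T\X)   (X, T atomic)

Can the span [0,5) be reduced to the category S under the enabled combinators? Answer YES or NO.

NO

PP/(PP\N) ((PP\N)/(PP/S))/NP NP PP/S NP\PP
CKY chart[0,5] = {N/(N\NP), NP, NP/(NP\NP), PP/(PP\NP), S/(S\NP)}; S ∉ chart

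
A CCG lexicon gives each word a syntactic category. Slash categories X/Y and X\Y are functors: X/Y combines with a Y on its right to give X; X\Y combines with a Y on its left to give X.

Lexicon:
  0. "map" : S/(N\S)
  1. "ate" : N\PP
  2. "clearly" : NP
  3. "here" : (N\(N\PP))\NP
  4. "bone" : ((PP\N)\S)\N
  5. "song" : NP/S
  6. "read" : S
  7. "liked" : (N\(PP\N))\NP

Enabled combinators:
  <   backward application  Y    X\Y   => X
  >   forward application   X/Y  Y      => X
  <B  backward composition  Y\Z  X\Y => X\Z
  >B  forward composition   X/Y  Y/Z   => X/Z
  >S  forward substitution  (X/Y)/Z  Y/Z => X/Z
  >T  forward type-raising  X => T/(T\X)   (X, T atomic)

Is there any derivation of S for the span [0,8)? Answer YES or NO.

[0,8] S   >
  [0,1] "map" : S/(N\S)
  [1,8] N\S   <B
    [1,5] (PP\N)\S   <
      [1,4] N   <
        [1,2] "ate" : N\PP
        [2,4] N\(N\PP)   <
          [2,3] "clearly" : NP
          [3,4] "here" : (N\(N\PP))\NP
      [4,5] "bone" : ((PP\N)\S)\N
    [5,8] N\(PP\N)   <
      [5,7] NP   >
        [5,6] "song" : NP/S
        [6,7] "read" : S
      [7,8] "liked" : (N\(PP\N))\NP

YES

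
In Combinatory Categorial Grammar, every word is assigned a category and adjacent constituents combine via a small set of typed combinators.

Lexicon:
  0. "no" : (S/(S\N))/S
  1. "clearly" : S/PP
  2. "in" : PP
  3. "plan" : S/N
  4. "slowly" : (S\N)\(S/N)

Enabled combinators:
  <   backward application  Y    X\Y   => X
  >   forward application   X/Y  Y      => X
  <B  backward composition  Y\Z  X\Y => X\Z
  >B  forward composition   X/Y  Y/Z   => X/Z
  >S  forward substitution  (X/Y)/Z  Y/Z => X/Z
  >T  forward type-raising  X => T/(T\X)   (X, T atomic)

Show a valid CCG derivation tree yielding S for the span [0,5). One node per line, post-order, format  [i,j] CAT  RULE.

[0,1] (S/(S\N))/S  lex  "no"
[1,2] S/PP  lex  "clearly"
[2,3] PP  lex  "in"
[1,3] S  >  k=2
[0,3] S/(S\N)  >  k=1
[3,4] S/N  lex  "plan"
[4,5] (S\N)\(S/N)  lex  "slowly"
[3,5] S\N  <  k=4
[0,5] S  >  k=3

[0,5] S   >
  [0,3] S/(S\N)   >
    [0,1] "no" : (S/(S\N))/S
    [1,3] S   >
      [1,2] "clearly" : S/PP
      [2,3] "in" : PP
  [3,5] S\N   <
    [3,4] "plan" : S/N
    [4,5] "slowly" : (S\N)\(S/N)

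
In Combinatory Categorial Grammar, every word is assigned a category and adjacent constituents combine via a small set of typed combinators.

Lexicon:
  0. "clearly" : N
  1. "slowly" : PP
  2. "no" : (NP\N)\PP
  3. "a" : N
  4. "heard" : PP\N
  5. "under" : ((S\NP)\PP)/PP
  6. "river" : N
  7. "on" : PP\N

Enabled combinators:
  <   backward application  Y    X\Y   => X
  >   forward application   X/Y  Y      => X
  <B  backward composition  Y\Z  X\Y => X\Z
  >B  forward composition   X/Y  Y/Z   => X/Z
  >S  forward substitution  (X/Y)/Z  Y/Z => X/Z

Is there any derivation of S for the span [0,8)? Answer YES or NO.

[0,8] S   <
  [0,3] NP   <
    [0,1] "clearly" : N
    [1,3] NP\N   <
      [1,2] "slowly" : PP
      [2,3] "no" : (NP\N)\PP
  [3,8] S\NP   <
    [3,5] PP   <
      [3,4] "a" : N
      [4,5] "heard" : PP\N
    [5,8] (S\NP)\PP   >
      [5,6] "under" : ((S\NP)\PP)/PP
      [6,8] PP   <
        [6,7] "river" : N
        [7,8] "on" : PP\N

YES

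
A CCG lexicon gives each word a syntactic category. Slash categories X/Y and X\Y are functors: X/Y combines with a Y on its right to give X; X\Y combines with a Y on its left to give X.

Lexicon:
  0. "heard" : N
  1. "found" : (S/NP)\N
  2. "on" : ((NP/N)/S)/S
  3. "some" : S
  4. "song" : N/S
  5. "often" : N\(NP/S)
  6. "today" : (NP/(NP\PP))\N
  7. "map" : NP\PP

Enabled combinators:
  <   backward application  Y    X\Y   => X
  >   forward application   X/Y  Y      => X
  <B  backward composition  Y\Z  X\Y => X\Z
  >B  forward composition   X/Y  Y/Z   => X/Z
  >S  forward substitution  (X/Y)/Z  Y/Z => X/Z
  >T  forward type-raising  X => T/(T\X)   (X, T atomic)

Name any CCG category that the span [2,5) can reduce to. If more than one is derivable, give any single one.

NP/S

[0,8] S   >
  [0,2] S/NP   <
    [0,1] "heard" : N
    [1,2] "found" : (S/NP)\N
  [2,8] NP   >
    [2,7] NP/(NP\PP)   <
      [2,6] N   <
        [2,5] NP/S   >S
          [2,4] (NP/N)/S   >
            [2,3] "on" : ((NP/N)/S)/S
            [3,4] "some" : S
          [4,5] "song" : N/S
        [5,6] "often" : N\(NP/S)
      [6,7] "today" : (NP/(NP\PP))\N
    [7,8] "map" : NP\PP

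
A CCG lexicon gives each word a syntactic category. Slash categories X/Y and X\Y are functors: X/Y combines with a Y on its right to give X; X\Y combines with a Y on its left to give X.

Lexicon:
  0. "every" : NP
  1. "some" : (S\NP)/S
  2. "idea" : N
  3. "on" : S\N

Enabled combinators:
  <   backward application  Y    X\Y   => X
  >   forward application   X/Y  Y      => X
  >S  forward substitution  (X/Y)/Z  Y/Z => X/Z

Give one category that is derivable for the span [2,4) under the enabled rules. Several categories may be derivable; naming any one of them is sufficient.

S

[0,4] S   <
  [0,1] "every" : NP
  [1,4] S\NP   >
    [1,2] "some" : (S\NP)/S
    [2,4] S   <
      [2,3] "idea" : N
      [3,4] "on" : S\N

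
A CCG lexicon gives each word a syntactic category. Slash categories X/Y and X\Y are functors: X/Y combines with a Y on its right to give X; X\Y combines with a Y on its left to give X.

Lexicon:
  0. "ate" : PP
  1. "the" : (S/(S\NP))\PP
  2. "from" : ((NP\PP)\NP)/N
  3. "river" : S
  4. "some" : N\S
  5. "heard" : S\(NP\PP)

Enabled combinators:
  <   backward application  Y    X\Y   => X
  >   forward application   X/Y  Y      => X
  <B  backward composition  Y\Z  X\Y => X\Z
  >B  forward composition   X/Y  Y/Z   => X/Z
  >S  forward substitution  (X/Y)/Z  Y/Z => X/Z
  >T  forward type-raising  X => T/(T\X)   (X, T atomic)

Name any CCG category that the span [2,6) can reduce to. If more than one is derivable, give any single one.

S\NP

[0,6] S   >
  [0,2] S/(S\NP)   <
    [0,1] "ate" : PP
    [1,2] "the" : (S/(S\NP))\PP
  [2,6] S\NP   <B
    [2,5] (NP\PP)\NP   >
      [2,3] "from" : ((NP\PP)\NP)/N
      [3,5] N   <
        [3,4] "river" : S
        [4,5] "some" : N\S
    [5,6] "heard" : S\(NP\PP)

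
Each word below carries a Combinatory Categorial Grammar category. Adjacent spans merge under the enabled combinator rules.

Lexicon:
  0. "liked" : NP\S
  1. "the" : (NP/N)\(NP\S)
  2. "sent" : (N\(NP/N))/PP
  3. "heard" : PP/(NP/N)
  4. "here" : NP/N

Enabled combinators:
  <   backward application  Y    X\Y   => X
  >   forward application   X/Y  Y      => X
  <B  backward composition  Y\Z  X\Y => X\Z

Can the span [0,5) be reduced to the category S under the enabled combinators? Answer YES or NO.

NP\S (NP/N)\(NP\S) (N\(NP/N))/PP PP/(NP/N) NP/N
CKY chart[0,5] = {N}; S ∉ chart

NO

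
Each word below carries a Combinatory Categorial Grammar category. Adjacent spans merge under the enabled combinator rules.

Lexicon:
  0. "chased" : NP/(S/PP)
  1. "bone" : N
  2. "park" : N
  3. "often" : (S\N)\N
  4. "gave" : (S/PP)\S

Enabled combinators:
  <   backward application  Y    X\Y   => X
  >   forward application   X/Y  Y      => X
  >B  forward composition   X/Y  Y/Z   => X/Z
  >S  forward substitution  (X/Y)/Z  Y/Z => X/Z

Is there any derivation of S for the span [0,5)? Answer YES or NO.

NP/(S/PP) N N (S\N)\N (S/PP)\S
CKY chart[0,5] = {NP}; S ∉ chart

NO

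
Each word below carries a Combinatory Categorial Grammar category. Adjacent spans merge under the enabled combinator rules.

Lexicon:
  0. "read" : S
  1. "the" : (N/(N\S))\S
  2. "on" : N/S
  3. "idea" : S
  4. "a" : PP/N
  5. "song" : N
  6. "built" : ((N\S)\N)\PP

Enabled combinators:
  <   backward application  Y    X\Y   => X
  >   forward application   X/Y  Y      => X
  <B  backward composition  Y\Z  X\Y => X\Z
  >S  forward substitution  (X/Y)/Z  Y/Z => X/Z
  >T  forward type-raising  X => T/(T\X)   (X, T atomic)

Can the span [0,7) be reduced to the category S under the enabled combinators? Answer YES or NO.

NO

S (N/(N\S))\S N/S S PP/N N ((N\S)\N)\PP
CKY chart[0,7] = {N, N/(N\N), NP/(NP\N), PP/(PP\N), S/(S\N)}; S ∉ chart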